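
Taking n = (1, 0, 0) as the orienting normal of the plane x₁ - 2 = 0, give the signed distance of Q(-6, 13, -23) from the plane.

n·Q − 2 = -8.
|n| = 1, so the signed distance is -8/1 = -8.

-8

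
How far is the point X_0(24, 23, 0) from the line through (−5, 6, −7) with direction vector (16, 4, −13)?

Direction vector d = (16, 4, −13).
AP = (29, 17, 7); AP·d = 441, |AP|² = 1179, |d|² = 441.
distance² = |AP|² − (AP·d)²/|d|² = 1179 − 194481/441 = 738, so the distance is 3√82.

3√82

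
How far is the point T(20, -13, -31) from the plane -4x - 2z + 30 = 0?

d = |(-4)·20 + (-2)·(-31) − (-30)| / √(16 + 0 + 4) = |12| / (2√5) = 6/√5.

6/√5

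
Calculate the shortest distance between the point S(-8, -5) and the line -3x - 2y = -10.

44√13/13

d = |(-3)·(-8) + (-2)·(-5) − (-10)| / √(9 + 4) = |44|/√13 = 44/√13.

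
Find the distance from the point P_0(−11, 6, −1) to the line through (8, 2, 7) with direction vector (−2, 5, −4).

3√29

Direction vector d = (−2, 5, −4).
AP = (−19, 4, −8); AP·d = 90, |AP|² = 441, |d|² = 45.
distance² = |AP|² − (AP·d)²/|d|² = 441 − 8100/45 = 261, so the distance is 3√29.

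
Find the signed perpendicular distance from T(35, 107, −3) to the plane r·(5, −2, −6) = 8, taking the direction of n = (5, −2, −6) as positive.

n·T − 8 = -29.
|n| = √65, so the signed distance is -29/√65.

-29/√65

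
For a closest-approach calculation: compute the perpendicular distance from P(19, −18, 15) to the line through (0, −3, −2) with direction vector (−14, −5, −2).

5√26

Direction vector d = (−14, −5, −2).
AP = (19, −15, 17); AP·d = -225, |AP|² = 875, |d|² = 225.
distance² = |AP|² − (AP·d)²/|d|² = 875 − 50625/225 = 650, so the distance is 5√26.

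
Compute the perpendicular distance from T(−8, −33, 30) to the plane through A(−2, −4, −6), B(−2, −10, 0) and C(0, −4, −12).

√11

AB = (0, −6, 6) and AC = (2, 0, −6), so a normal is n = AB × AC = (36, 12, 12).
d = |36·(-8) + 12·(-33) + 12·30 − (-192)| / √(1296 + 144 + 144) = |-132| / (12√11) = √11.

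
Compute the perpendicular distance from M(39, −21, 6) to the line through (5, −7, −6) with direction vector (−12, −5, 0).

Direction vector d = (−12, −5, 0).
AP = (34, −14, 12); AP·d = -338, |AP|² = 1496, |d|² = 169.
distance² = |AP|² − (AP·d)²/|d|² = 1496 − 114244/169 = 820, so the distance is 2√205.

2√205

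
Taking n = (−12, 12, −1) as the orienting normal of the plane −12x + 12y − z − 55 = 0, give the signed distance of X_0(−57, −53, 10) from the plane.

n·X_0 − 55 = -17.
|n| = 17, so the signed distance is -17/17 = -1.

-1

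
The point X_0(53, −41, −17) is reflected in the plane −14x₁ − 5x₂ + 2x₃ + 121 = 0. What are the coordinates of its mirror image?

n = (−14, −5, 2), |n|² = 225, n·X_0 − (-121) = -450, so t = -450/225 = -2.
Foot F = X_0 − (-2)·n = (25, −51, −13); the reflection is 2F − X_0 = (−3, −61, −9).

(-3, -61, -9)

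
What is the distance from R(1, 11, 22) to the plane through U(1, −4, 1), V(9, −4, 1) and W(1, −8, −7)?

UV = (8, 0, 0) and UW = (0, −4, −8), so a normal is n = UV × UW = (0, 64, −32).
n = (0, 64, −32); n·P − (-288) = 288; |n| = 32√5; distance = 288/(32√5) = 9√5/5.

9/√5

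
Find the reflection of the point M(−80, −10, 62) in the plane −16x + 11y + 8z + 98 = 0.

(48, -98, -2)

With n = (−16, 11, 8), the signed offset is (n·M − (-98))/|n|² = 1764/441 = 4.
M' = M − 2t·n = (−80, −10, 62) − 8·(−16, 11, 8) = (48, −98, −2).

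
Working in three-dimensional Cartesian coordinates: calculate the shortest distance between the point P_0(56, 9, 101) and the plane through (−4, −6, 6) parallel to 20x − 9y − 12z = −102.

3

Parallel planes share the normal n = (20, −9, −12); since (−4, −6, 6) lies on the plane, its equation is 20x − 9y − 12z = -98.
Then n·(56, 9, 101) − (−98) = −75.
|n| = √(400 + 81 + 144) = 25, so the distance is |-75|/25 = 3.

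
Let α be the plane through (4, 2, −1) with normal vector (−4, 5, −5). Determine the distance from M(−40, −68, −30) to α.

29/√66

The plane has equation n·(r − (4, 2, −1)) = 0, i.e. n·r = -1.
n = (−4, 5, −5); n·P − (-1) = -29; |n| = √66; distance = 29/√66 = 29√66/66.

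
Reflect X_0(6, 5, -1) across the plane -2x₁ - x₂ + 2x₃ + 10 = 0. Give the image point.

With n = (-2, -1, 2), the signed offset is (n·X_0 − (-10))/|n|² = -9/9 = -1.
X_0' = X_0 − 2t·n = (6, 5, -1) − (-2)·(-2, -1, 2) = (2, 3, 3).

(2, 3, 3)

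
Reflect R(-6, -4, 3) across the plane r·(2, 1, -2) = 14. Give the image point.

(10, 4, -13)

n = (2, 1, -2), |n|² = 9, n·R − 14 = -36, so t = -36/9 = -4.
Foot F = R − (-4)·n = (2, 0, -5); the reflection is 2F − R = (10, 4, -13).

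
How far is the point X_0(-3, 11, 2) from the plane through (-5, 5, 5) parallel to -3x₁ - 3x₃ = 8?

1/√2

Parallel planes share the normal n = (-3, 0, -3); since (-5, 5, 5) lies on the plane, its equation is -3x₁ - 3x₃ = 0.
Then n·(-3, 11, 2) - 0 = 3.
|n| = √(9 + 0 + 9) = 3√2, so the distance is |3|/(3√2) = √2/2.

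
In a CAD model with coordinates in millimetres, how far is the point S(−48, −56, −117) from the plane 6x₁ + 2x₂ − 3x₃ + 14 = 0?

n = (6, 2, −3); n·P − (-14) = -35; |n| = 7; distance = 35/7 = 5.

5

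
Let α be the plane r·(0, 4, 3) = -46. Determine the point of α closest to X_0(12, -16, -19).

(12, -4, -10)

n = (0, 4, 3), |n|² = 25, and n·X_0 − (-46) = -75.
t = -75/25 = -3, so the foot is X_0 − t·n = (12, -16, -19) − (-3)·(0, 4, 3) = (12, -4, -10).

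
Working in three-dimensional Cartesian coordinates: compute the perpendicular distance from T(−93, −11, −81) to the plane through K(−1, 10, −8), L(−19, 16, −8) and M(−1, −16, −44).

KL = (−18, 6, 0) and KM = (0, −26, −36), so a normal is n = KL × KM = (−216, −648, 468).
Then n·(−93, −11, −81) − (−10008) = −684.
|n| = √(46656 + 419904 + 219024) = 828, so the distance is |-684|/828 = 19/23.

19/23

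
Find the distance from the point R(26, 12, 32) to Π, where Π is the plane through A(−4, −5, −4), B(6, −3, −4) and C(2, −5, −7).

AB = (10, 2, 0) and AC = (6, 0, −3), so a normal is n = AB × AC = (−6, 30, −12).
Then n·(26, 12, 32) − (−78) = −102.
|n| = √(36 + 900 + 144) = 6√30, so the distance is |-102|/(6√30) = 17√30/30.

17/√30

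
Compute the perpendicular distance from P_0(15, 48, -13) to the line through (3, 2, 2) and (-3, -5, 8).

A direction vector is d = (-6, -7, 6).
AP = (12, 46, -15), and AP × d = (171, 18, 192).
|AP × d|² = 66429 and |d|² = 121, so the distance is √(66429/121) = √549 = 3√61.

3√61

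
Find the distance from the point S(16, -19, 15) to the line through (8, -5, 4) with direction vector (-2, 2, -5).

Direction vector d = (-2, 2, -5).
AP = (8, -14, 11), and AP × d = (48, 18, -12).
|AP × d|² = 2772 and |d|² = 33, so the distance is √(2772/33) = √84 = 2√21.

2√21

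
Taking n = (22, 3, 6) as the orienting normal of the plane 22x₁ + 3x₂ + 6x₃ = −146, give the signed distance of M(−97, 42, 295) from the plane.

-4

n·M − (-146) = -92.
|n| = 23, so the signed distance is -92/23 = -4.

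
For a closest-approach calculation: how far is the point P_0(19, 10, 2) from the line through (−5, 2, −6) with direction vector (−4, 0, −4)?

Direction vector d = (−4, 0, −4).
AP = (24, 8, 8); AP·d = -128, |AP|² = 704, |d|² = 32.
distance² = |AP|² − (AP·d)²/|d|² = 704 − 16384/32 = 192, so the distance is 8√3.

8√3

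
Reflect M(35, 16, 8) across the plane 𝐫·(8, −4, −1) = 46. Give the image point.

n = (8, −4, −1), |n|² = 81, n·M − 46 = 162, so t = 162/81 = 2.
Foot F = M − 2·n = (19, 24, 10); the reflection is 2F − M = (3, 32, 12).

(3, 32, 12)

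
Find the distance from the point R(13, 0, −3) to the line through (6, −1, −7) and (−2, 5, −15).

5

A direction vector is d = (−8, 6, −8).
AP = (7, 1, 4), and AP × d = (−32, 24, 50).
|AP × d|² = 4100 and |d|² = 164, so the distance is √(4100/164) = √25 = 5.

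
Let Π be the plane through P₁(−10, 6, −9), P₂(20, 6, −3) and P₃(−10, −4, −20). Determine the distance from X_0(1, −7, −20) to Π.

P₁P₂ = (30, 0, 6) and P₁P₃ = (0, −10, −11), so a normal is n = P₁P₂ × P₁P₃ = (60, 330, −300).
Then n·(1, −7, −20) − 4080 = −330.
|n| = √(3600 + 108900 + 90000) = 450, so the distance is |-330|/450 = 11/15.

11/15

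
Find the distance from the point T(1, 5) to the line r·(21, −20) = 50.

The normal to the line is n = (21, −20) with |n| = 29.
|n·T − 50| = |-79 − 50| = 129, so the distance is 129/29.

129/29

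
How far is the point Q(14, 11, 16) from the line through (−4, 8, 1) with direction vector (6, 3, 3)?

Direction vector d = (6, 3, 3).
AP = (18, 3, 15), and AP × d = (−36, 36, 36).
|AP × d|² = 3888 and |d|² = 54, so the distance is √(3888/54) = √72 = 6√2.

6√2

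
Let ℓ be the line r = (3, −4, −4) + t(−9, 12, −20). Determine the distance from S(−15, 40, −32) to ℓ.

Direction vector d = (−9, 12, −20).
AP = (−18, 44, −28); AP·d = 1250, |AP|² = 3044, |d|² = 625.
distance² = |AP|² − (AP·d)²/|d|² = 3044 − 1562500/625 = 544, so the distance is 4√34.

4√34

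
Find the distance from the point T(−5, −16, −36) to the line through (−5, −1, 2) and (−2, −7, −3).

A direction vector is d = (3, −6, −5).
AP = (0, −15, −38); AP·d = 280, |AP|² = 1669, |d|² = 70.
distance² = |AP|² − (AP·d)²/|d|² = 1669 − 78400/70 = 549, so the distance is 3√61.

3√61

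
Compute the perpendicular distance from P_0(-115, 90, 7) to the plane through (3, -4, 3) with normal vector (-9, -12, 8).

The plane has equation n·(r − (3, -4, 3)) = 0, i.e. n·r = 45.
Then n·(-115, 90, 7) - 45 = -34.
|n| = √(81 + 144 + 64) = 17, so the distance is |-34|/17 = 2.

2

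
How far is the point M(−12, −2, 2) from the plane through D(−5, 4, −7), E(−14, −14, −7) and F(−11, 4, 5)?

DE = (−9, −18, 0) and DF = (−6, 0, 12), so a normal is n = DE × DF = (−216, 108, −108).
n = (−216, 108, −108); n·P − 2268 = -108; |n| = 108√6; distance = 108/(108√6) = √6/6.

1/√6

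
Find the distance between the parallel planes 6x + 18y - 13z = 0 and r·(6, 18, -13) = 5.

5/23

Both planes have normal n = (6, 18, -13), |n| = 23. Any point on the first plane is at distance |5 − 0|/|n| = 5/23 from the second.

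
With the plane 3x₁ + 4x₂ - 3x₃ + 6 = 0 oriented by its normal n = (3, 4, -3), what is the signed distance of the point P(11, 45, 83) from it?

-30/√34

n·P − (-6) = -30.
|n| = √34, so the signed distance is -30/√34.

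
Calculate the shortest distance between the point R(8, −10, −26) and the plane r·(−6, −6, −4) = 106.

Normal vector n = (−6, −6, −4), and n·(8, −10, −26) − 106 = 10.
|n| = √(36 + 36 + 16) = 2√22, so the distance is |10|/(2√22) = 5/√22.

5/√22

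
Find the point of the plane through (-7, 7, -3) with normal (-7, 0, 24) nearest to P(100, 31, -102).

(65, 31, 18)

n = (-7, 0, 24), |n|² = 625, and n·P − (-23) = -3125.
t = -3125/625 = -5, so the foot is P − t·n = (100, 31, -102) − (-5)·(-7, 0, 24) = (65, 31, 18).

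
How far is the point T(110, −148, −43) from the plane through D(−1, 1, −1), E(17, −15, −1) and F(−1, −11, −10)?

DE = (18, −16, 0) and DF = (0, −12, −9), so a normal is n = DE × DF = (144, 162, −216).
Then n·(110, −148, −43) − 234 = 918.
|n| = √(20736 + 26244 + 46656) = 306, so the distance is |918|/306 = 3.

3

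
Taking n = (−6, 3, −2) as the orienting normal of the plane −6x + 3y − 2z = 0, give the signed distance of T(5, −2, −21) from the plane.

n·T − 0 = 6.
|n| = 7, so the signed distance is 6/7.

6/7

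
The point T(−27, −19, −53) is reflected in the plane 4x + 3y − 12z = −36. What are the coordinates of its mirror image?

(-51, -37, 19)

n = (4, 3, −12), |n|² = 169, n·T − (-36) = 507, so t = 507/169 = 3.
Foot F = T − 3·n = (−39, −28, −17); the reflection is 2F − T = (−51, −37, 19).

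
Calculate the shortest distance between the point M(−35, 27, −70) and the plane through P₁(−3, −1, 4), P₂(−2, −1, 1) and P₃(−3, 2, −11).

6√35/7

P₁P₂ = (1, 0, −3) and P₁P₃ = (0, 3, −15), so a normal is n = P₁P₂ × P₁P₃ = (9, 15, 3).
d = |9·(-35) + 15·27 + 3·(-70) − (-30)| / √(81 + 225 + 9) = |-90| / (3√35) = 6√35/7.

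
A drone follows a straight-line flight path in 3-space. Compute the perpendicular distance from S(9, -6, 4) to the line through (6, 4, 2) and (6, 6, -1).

A direction vector is d = (0, 2, -3).
AP = (3, -10, 2), and AP × d = (26, 9, 6).
|AP × d|² = 793 and |d|² = 13, so the distance is √(793/13) = √61.

√61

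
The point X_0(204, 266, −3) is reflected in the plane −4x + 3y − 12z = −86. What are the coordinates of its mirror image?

n = (−4, 3, −12), |n|² = 169, n·X_0 − (-86) = 104, so t = 104/169 = 8/13.
Foot F = X_0 − (8/13)·n = (2684/13, 3434/13, 57/13); the reflection is 2F − X_0 = (2716/13, 3410/13, 153/13).

(2716/13, 3410/13, 153/13)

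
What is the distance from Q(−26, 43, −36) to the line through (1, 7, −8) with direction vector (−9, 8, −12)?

4√13

Direction vector d = (−9, 8, −12).
AP = (−27, 36, −28), and AP × d = (−208, −72, 108).
|AP × d|² = 60112 and |d|² = 289, so the distance is √(60112/289) = √208 = 4√13.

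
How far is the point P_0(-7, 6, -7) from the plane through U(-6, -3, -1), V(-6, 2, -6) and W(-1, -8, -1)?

UV = (0, 5, -5) and UW = (5, -5, 0), so a normal is n = UV × UW = (-25, -25, -25).
Then n·(-7, 6, -7) - 250 = -50.
|n| = √(625 + 625 + 625) = 25√3, so the distance is |-50|/(25√3) = 2/√3.

2/√3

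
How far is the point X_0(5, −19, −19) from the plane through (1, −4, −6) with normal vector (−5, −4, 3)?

The plane has equation n·(r − (1, −4, −6)) = 0, i.e. n·r = -7.
Then n·(5, −19, −19) − (−7) = 1.
|n| = √(25 + 16 + 9) = 5√2, so the distance is |1|/(5√2) = 1/(5√2).

√2/10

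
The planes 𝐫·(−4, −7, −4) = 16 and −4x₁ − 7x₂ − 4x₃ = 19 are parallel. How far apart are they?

1/3

With common normal n = (−4, −7, −4) (|n| = 9), the distance is |16 − 19|/|n| = 3/9 = 1/3.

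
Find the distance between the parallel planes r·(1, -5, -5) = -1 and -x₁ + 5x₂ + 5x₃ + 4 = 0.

Divide the second equation by -1 to match normals: x₁ - 5x₂ - 5x₃ = 4.
Both planes have normal n = (1, -5, -5), |n| = √51. Any point on the first plane is at distance |4 − (-1)|/|n| = 5/√51 = 5√51/51 from the second.

5/√51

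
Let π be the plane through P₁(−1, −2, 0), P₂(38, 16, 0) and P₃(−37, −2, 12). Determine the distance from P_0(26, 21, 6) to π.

P₁P₂ = (39, 18, 0) and P₁P₃ = (−36, 0, 12), so a normal is n = P₁P₂ × P₁P₃ = (216, −468, 648).
Then n·(26, 21, 6) − 720 = −1044.
|n| = √(46656 + 219024 + 419904) = 828, so the distance is |-1044|/828 = 29/23.

29/23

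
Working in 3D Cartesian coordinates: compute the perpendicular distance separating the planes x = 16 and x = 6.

10

With common normal n = (1, 0, 0) (|n| = 1), the distance is |16 − 6|/|n| = 10/1 = 10.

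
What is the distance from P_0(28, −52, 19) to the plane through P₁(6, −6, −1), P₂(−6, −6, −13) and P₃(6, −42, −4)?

P₁P₂ = (−12, 0, −12) and P₁P₃ = (0, −36, −3), so a normal is n = P₁P₂ × P₁P₃ = (−432, −36, 432).
n = (−432, −36, 432); n·P − (-2808) = 792; |n| = 612; distance = 792/612 = 22/17.

22/17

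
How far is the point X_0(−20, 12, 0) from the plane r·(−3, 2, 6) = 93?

9/7

n = (−3, 2, 6); n·P − 93 = -9; |n| = 7; distance = 9/7.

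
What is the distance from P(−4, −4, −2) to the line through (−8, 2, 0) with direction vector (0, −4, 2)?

Direction vector d = (0, −4, 2).
AP = (4, −6, −2), and AP × d = (−20, −8, −16).
|AP × d|² = 720 and |d|² = 20, so the distance is √(720/20) = √36 = 6.

6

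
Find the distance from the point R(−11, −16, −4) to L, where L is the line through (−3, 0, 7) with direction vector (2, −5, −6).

√181

Direction vector d = (2, −5, −6).
AP = (−8, −16, −11); AP·d = 130, |AP|² = 441, |d|² = 65.
distance² = |AP|² − (AP·d)²/|d|² = 441 − 16900/65 = 181, so the distance is √181.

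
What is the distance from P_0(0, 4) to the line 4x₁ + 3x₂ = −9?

21/5

The normal to the line is n = (4, 3) with |n| = 5.
|n·P_0 − (-9)| = |12 − (-9)| = 21, so the distance is 21/5.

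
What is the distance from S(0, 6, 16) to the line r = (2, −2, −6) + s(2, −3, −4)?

Direction vector d = (2, −3, −4).
AP = (−2, 8, 22); AP·d = -116, |AP|² = 552, |d|² = 29.
distance² = |AP|² − (AP·d)²/|d|² = 552 − 13456/29 = 88, so the distance is 2√22.

2√22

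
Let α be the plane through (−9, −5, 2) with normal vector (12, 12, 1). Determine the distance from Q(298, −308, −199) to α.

The plane has equation n·(r − (−9, −5, 2)) = 0, i.e. n·r = -166.
Then n·(298, −308, −199) − (−166) = −153.
|n| = √(144 + 144 + 1) = 17, so the distance is |-153|/17 = 9.

9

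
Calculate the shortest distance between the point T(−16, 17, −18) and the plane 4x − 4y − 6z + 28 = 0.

Normal vector n = (4, −4, −6), and n·(−16, 17, −18) − (−28) = 4.
|n| = √(16 + 16 + 36) = 2√17, so the distance is |4|/(2√17) = 2√17/17.

2√17/17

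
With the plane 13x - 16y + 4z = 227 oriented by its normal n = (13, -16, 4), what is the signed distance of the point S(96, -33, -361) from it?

n·S − 227 = 105.
|n| = 21, so the signed distance is 105/21 = 5.

5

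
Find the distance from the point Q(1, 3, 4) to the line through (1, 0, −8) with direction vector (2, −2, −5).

√21

Direction vector d = (2, −2, −5).
AP = (0, 3, 12); AP·d = -66, |AP|² = 153, |d|² = 33.
distance² = |AP|² − (AP·d)²/|d|² = 153 − 4356/33 = 21, so the distance is √21.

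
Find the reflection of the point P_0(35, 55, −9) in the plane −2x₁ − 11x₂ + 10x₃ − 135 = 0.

n = (−2, −11, 10), |n|² = 225, n·P_0 − 135 = -900, so t = -900/225 = -4.
Foot F = P_0 − (-4)·n = (27, 11, 31); the reflection is 2F − P_0 = (19, −33, 71).

(19, -33, 71)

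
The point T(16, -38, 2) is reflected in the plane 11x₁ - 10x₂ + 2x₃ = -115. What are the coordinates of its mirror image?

With n = (11, -10, 2), the signed offset is (n·T − (-115))/|n|² = 675/225 = 3.
T' = T − 2t·n = (16, -38, 2) − 6·(11, -10, 2) = (-50, 22, -10).

(-50, 22, -10)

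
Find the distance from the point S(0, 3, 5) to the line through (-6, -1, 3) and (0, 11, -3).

A direction vector is d = (6, 12, -6).
AP = (6, 4, 2), and AP × d = (-48, 48, 48).
|AP × d|² = 6912 and |d|² = 216, so the distance is √(6912/216) = √32 = 4√2.

4√2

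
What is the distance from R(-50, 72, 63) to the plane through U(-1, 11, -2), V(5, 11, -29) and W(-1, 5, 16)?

5

UV = (6, 0, -27) and UW = (0, -6, 18), so a normal is n = UV × UW = (-162, -108, -36).
d = |(-162)·(-50) + (-108)·72 + (-36)·63 − (-954)| / √(26244 + 11664 + 1296) = |-990| / 198 = 5.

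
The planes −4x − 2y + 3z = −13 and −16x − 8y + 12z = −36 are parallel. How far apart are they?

4√29/29

Divide the second equation by 4 to match normals: −4x − 2y + 3z = -9.
With common normal n = (−4, −2, 3) (|n| = √29), the distance is |(-13) − (-9)|/|n| = 4/√29.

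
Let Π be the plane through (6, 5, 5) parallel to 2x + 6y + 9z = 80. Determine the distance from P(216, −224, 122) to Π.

9

Parallel planes share the normal n = (2, 6, 9); since (6, 5, 5) lies on the plane, its equation is 2x + 6y + 9z = 87.
Then n·(216, −224, 122) − 87 = 99.
|n| = √(4 + 36 + 81) = 11, so the distance is |99|/11 = 9.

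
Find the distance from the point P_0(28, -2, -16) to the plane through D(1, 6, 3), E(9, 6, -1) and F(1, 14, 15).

13/√14

DE = (8, 0, -4) and DF = (0, 8, 12), so a normal is n = DE × DF = (32, -96, 64).
d = |32·28 + (-96)·(-2) + 64·(-16) − (-352)| / √(1024 + 9216 + 4096) = |416| / (32√14) = 13√14/14.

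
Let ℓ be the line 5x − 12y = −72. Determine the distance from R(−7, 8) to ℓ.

59/13

The normal to the line is n = (5, −12) with |n| = 13.
|n·R − (-72)| = |-131 − (-72)| = 59, so the distance is 59/13.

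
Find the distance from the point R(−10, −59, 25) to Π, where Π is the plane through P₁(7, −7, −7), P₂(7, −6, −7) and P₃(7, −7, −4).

17

P₁P₂ = (0, 1, 0) and P₁P₃ = (0, 0, 3), so a normal is n = P₁P₂ × P₁P₃ = (3, 0, 0).
Then n·(−10, −59, 25) − 21 = −51.
|n| = √(9 + 0 + 0) = 3, so the distance is |-51|/3 = 17.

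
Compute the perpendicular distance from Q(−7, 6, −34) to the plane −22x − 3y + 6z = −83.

15/23

n = (−22, −3, 6); n·P − (-83) = 15; |n| = 23; distance = 15/23.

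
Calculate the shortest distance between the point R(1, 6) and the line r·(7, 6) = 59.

16/√85

d = |7·1 + 6·6 − 59| / √(49 + 36) = |-16|/√85 = 16√85/85.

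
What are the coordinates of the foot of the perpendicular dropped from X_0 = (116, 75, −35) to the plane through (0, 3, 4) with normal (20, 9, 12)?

(36, 39, -83)

The perpendicular from X_0 has direction n = (20, 9, 12): r = (116, 75, −35) + t(20, 9, 12).
Substitute into the plane: n·(X_0 + tn) = 75 gives 2575 + 625t = 75, so t = -4.
Foot = (116, 75, −35) + (-4)·(20, 9, 12) = (36, 39, −83).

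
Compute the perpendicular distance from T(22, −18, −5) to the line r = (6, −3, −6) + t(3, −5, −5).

√246

Direction vector d = (3, −5, −5).
AP = (16, −15, 1); AP·d = 118, |AP|² = 482, |d|² = 59.
distance² = |AP|² − (AP·d)²/|d|² = 482 − 13924/59 = 246, so the distance is √246.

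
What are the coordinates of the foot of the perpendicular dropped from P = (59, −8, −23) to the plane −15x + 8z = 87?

n = (−15, 0, 8), |n|² = 289, and n·P − 87 = -1156.
t = -1156/289 = -4, so the foot is P − t·n = (59, −8, −23) − (-4)·(−15, 0, 8) = (−1, −8, 9).

(-1, -8, 9)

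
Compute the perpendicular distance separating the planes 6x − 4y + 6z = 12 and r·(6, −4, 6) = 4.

2√22/11

Both planes have normal n = (6, −4, 6), |n| = 2√22. Any point on the first plane is at distance |4 − 12|/|n| = 8/(2√22) = 2√22/11 from the second.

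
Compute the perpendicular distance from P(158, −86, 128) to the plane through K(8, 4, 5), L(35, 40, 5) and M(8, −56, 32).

KL = (27, 36, 0) and KM = (0, −60, 27), so a normal is n = KL × KM = (972, −729, −1620).
Then n·(158, −86, 128) − (−3240) = 12150.
|n| = √(944784 + 531441 + 2624400) = 2025, so the distance is |12150|/2025 = 6.

6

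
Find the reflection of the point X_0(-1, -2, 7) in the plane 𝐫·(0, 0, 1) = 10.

n = (0, 0, 1), |n|² = 1, n·X_0 − 10 = -3, so t = -3/1 = -3.
Foot F = X_0 − (-3)·n = (-1, -2, 10); the reflection is 2F − X_0 = (-1, -2, 13).

(-1, -2, 13)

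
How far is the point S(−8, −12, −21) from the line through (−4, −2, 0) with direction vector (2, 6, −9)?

Direction vector d = (2, 6, −9).
AP = (−4, −10, −21); AP·d = 121, |AP|² = 557, |d|² = 121.
distance² = |AP|² − (AP·d)²/|d|² = 557 − 14641/121 = 436, so the distance is 2√109.

2√109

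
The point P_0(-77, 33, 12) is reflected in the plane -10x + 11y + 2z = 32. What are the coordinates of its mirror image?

(23, -77, -8)

n = (-10, 11, 2), |n|² = 225, n·P_0 − 32 = 1125, so t = 1125/225 = 5.
Foot F = P_0 − 5·n = (-27, -22, 2); the reflection is 2F − P_0 = (23, -77, -8).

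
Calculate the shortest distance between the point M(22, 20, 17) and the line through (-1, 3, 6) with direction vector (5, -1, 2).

Direction vector d = (5, -1, 2).
AP = (23, 17, 11); AP·d = 120, |AP|² = 939, |d|² = 30.
distance² = |AP|² − (AP·d)²/|d|² = 939 − 14400/30 = 459, so the distance is 3√51.

3√51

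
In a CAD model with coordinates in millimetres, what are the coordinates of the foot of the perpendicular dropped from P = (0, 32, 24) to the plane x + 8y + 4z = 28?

The perpendicular from P has direction n = (1, 8, 4): r = (0, 32, 24) + λ(1, 8, 4).
Substitute into the plane: n·(P + λn) = 28 gives 352 + 81λ = 28, so λ = -4.
Foot = (0, 32, 24) + (-4)·(1, 8, 4) = (-4, 0, 8).

(-4, 0, 8)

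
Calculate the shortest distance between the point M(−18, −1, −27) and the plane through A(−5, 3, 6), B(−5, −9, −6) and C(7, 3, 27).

25/9

AB = (0, −12, −12) and AC = (12, 0, 21), so a normal is n = AB × AC = (−252, −144, 144).
Then n·(−18, −1, −27) − 1692 = −900.
|n| = √(63504 + 20736 + 20736) = 324, so the distance is |-900|/324 = 25/9.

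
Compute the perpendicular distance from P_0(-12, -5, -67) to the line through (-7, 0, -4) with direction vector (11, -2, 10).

Direction vector d = (11, -2, 10).
AP = (-5, -5, -63); AP·d = -675, |AP|² = 4019, |d|² = 225.
distance² = |AP|² − (AP·d)²/|d|² = 4019 − 455625/225 = 1994, so the distance is √1994.

√1994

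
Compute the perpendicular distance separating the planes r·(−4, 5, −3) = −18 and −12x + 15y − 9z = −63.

3/(5√2)

Divide the second equation by 3 to match normals: −4x + 5y − 3z = -21.
With common normal n = (−4, 5, −3) (|n| = 5√2), the distance is |(-18) − (-21)|/|n| = 3/(5√2) = 3√2/10.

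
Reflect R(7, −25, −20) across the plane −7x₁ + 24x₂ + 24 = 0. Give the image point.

n = (−7, 24, 0), |n|² = 625, n·R − (-24) = -625, so t = -625/625 = -1.
Foot F = R − (-1)·n = (0, −1, −20); the reflection is 2F − R = (−7, 23, −20).

(-7, 23, -20)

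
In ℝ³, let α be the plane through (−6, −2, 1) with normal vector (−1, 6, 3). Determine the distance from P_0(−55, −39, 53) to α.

The plane has equation n·(r − (−6, −2, 1)) = 0, i.e. n·r = -3.
Then n·(−55, −39, 53) − (−3) = −17.
|n| = √(1 + 36 + 9) = √46, so the distance is |-17|/√46 = 17√46/46.

17/√46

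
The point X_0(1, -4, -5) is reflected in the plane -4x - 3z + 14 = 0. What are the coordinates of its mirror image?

With n = (-4, 0, -3), the signed offset is (n·X_0 − (-14))/|n|² = 25/25 = 1.
X_0' = X_0 − 2t·n = (1, -4, -5) − 2·(-4, 0, -3) = (9, -4, 1).

(9, -4, 1)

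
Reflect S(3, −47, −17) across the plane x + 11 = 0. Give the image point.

(-25, -47, -17)

With n = (1, 0, 0), the signed offset is (n·S − (-11))/|n|² = 14/1 = 14.
S' = S − 2t·n = (3, −47, −17) − 28·(1, 0, 0) = (−25, −47, −17).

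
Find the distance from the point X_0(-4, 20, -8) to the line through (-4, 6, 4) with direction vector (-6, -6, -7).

2√85

Direction vector d = (-6, -6, -7).
AP = (0, 14, -12); AP·d = 0, |AP|² = 340, |d|² = 121.
distance² = |AP|² − (AP·d)²/|d|² = 340 − 0/121 = 340, so the distance is 2√85.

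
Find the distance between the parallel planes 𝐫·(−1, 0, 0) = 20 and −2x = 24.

Divide the second equation by 2 to match normals: −x = 12.
With common normal n = (−1, 0, 0) (|n| = 1), the distance is |20 − 12|/|n| = 8/1 = 8.

8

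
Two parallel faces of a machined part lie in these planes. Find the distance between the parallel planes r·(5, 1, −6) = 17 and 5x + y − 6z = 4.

With common normal n = (5, 1, −6) (|n| = √62), the distance is |17 − 4|/|n| = 13/√62 = 13√62/62.

13√62/62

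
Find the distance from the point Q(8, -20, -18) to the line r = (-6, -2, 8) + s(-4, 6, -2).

18√3

Direction vector d = (-4, 6, -2).
AP = (14, -18, -26), and AP × d = (192, 132, 12).
|AP × d|² = 54432 and |d|² = 56, so the distance is √(54432/56) = √972 = 18√3.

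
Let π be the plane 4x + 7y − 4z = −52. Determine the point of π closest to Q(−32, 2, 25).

(-24, 16, 17)

n = (4, 7, −4), |n|² = 81, and n·Q − (-52) = -162.
t = -162/81 = -2, so the foot is Q − t·n = (−32, 2, 25) − (-2)·(4, 7, −4) = (−24, 16, 17).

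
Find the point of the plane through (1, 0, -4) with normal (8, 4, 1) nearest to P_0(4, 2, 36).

(-28/9, -14/9, 316/9)

n = (8, 4, 1), |n|² = 81, and n·P_0 − 4 = 72.
t = 72/81 = 8/9, so the foot is P_0 − t·n = (4, 2, 36) − (8/9)·(8, 4, 1) = (-28/9, -14/9, 316/9).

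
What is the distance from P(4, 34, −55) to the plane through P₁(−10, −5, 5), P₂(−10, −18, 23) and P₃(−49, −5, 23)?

P₁P₂ = (0, −13, 18) and P₁P₃ = (−39, 0, 18), so a normal is n = P₁P₂ × P₁P₃ = (−234, −702, −507).
d = |(-234)·4 + (-702)·34 + (-507)·(-55) − 3315| / √(54756 + 492804 + 257049) = |-234| / 897 = 6/23.

6/23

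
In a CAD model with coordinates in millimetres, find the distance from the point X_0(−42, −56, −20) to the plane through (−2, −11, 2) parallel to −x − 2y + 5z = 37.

2√30/3

Parallel planes share the normal n = (−1, −2, 5); since (−2, −11, 2) lies on the plane, its equation is −x − 2y + 5z = 34.
d = |(-1)·(-42) + (-2)·(-56) + 5·(-20) − 34| / √(1 + 4 + 25) = |20| / √30 = 2√30/3.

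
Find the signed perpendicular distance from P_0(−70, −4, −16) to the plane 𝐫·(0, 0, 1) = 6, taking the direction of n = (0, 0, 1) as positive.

n·P_0 − 6 = -22.
|n| = 1, so the signed distance is -22/1 = -22.

-22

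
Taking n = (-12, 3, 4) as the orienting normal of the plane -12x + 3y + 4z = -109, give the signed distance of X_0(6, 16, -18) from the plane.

n·X_0 − (-109) = 13.
|n| = 13, so the signed distance is 13/13 = 1.

1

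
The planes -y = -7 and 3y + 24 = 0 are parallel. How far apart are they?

Divide the second equation by -3 to match normals: -y = 8.
With common normal n = (0, -1, 0) (|n| = 1), the distance is |(-7) − 8|/|n| = 15/1 = 15.

15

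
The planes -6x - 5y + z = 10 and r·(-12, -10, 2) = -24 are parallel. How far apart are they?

Divide the second equation by 2 to match normals: -6x - 5y + z = -12.
Both planes have normal n = (-6, -5, 1), |n| = √62. Any point on the first plane is at distance |(-12) − 10|/|n| = 22/√62 = 11√62/31 from the second.

22/√62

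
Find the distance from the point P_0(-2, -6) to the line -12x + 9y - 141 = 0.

The normal to the line is n = (-12, 9) with |n| = 15.
|n·P_0 − 141| = |-30 − 141| = 171, so the distance is 171/15 = 57/5.

57/5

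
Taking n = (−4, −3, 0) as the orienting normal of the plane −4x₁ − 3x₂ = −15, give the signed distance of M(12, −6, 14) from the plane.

-3

n·M − (-15) = -15.
|n| = 5, so the signed distance is -15/5 = -3.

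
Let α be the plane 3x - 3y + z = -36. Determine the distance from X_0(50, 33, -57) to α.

n = (3, -3, 1); n·P − (-36) = 30; |n| = √19; distance = 30/√19.

30√19/19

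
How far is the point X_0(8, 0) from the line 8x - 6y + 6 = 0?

d = |8·8 + (-6)·0 − (-6)| / √(64 + 36) = |70|/10 = 7.

7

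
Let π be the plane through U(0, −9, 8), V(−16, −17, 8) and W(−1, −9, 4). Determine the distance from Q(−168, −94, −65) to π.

UV = (−16, −8, 0) and UW = (−1, 0, −4), so a normal is n = UV × UW = (32, −64, −8).
Then n·(−168, −94, −65) − 512 = 648.
|n| = √(1024 + 4096 + 64) = 72, so the distance is |648|/72 = 9.

9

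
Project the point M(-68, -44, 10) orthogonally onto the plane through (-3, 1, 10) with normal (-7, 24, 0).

The perpendicular from M has direction n = (-7, 24, 0): r = (-68, -44, 10) + μ(-7, 24, 0).
Substitute into the plane: n·(M + μn) = 45 gives -580 + 625μ = 45, so μ = 1.
Foot = (-68, -44, 10) + 1·(-7, 24, 0) = (-75, -20, 10).

(-75, -20, 10)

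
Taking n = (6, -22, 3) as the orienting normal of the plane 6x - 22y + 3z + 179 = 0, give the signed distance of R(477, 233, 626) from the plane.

-9

n·R − (-179) = -207.
|n| = 23, so the signed distance is -207/23 = -9.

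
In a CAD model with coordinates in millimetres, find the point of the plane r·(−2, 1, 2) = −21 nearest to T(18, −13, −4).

n = (−2, 1, 2), |n|² = 9, and n·T − (-21) = -36.
t = -36/9 = -4, so the foot is T − t·n = (18, −13, −4) − (-4)·(−2, 1, 2) = (10, −9, 4).

(10, -9, 4)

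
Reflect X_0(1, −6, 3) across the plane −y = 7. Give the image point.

With n = (0, −1, 0), the signed offset is (n·X_0 − 7)/|n|² = -1/1 = -1.
X_0' = X_0 − 2t·n = (1, −6, 3) − (-2)·(0, −1, 0) = (1, −8, 3).

(1, -8, 3)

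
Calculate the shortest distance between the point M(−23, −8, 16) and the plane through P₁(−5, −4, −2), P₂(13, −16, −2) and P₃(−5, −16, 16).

12/√17

P₁P₂ = (18, −12, 0) and P₁P₃ = (0, −12, 18), so a normal is n = P₁P₂ × P₁P₃ = (−216, −324, −216).
n = (−216, −324, −216); n·P − 2808 = 1296; |n| = 108√17; distance = 1296/(108√17) = 12√17/17.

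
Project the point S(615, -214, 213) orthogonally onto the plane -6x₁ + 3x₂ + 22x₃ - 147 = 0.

(14199/23, -4949/23, 4701/23)

The perpendicular from S has direction n = (-6, 3, 22): r = (615, -214, 213) + t(-6, 3, 22).
Substitute into the plane: n·(S + tn) = 147 gives 354 + 529t = 147, so t = -9/23.
Foot = (615, -214, 213) + (-9/23)·(-6, 3, 22) = (14199/23, -4949/23, 4701/23).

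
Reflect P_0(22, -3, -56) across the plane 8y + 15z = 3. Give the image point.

n = (0, 8, 15), |n|² = 289, n·P_0 − 3 = -867, so t = -867/289 = -3.
Foot F = P_0 − (-3)·n = (22, 21, -11); the reflection is 2F − P_0 = (22, 45, 34).

(22, 45, 34)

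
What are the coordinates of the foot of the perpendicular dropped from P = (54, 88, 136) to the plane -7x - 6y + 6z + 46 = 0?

(566/11, 944/11, 1520/11)

The perpendicular from P has direction n = (-7, -6, 6): r = (54, 88, 136) + μ(-7, -6, 6).
Substitute into the plane: n·(P + μn) = -46 gives -90 + 121μ = -46, so μ = 4/11.
Foot = (54, 88, 136) + (4/11)·(-7, -6, 6) = (566/11, 944/11, 1520/11).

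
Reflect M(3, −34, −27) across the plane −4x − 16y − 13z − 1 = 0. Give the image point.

(19, 30, 25)

n = (−4, −16, −13), |n|² = 441, n·M − 1 = 882, so t = 882/441 = 2.
Foot F = M − 2·n = (11, −2, −1); the reflection is 2F − M = (19, 30, 25).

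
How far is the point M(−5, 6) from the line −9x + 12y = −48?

11

The normal to the line is n = (−9, 12) with |n| = 15.
|n·M − (-48)| = |117 − (-48)| = 165, so the distance is 165/15 = 11.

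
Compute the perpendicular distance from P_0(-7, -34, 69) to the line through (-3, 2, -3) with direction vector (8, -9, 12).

Direction vector d = (8, -9, 12).
AP = (-4, -36, 72); AP·d = 1156, |AP|² = 6496, |d|² = 289.
distance² = |AP|² − (AP·d)²/|d|² = 6496 − 1336336/289 = 1872, so the distance is 12√13.

12√13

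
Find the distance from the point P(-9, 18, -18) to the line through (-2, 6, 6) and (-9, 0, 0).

18√2

A direction vector is d = (-7, -6, -6).
AP = (-7, 12, -24), and AP × d = (-216, 126, 126).
|AP × d|² = 78408 and |d|² = 121, so the distance is √(78408/121) = √648 = 18√2.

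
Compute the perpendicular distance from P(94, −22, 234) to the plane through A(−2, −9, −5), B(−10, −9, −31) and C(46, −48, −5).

4

AB = (−8, 0, −26) and AC = (48, −39, 0), so a normal is n = AB × AC = (−1014, −1248, 312).
n = (−1014, −1248, 312); n·P − 11700 = -6552; |n| = 1638; distance = 6552/1638 = 4.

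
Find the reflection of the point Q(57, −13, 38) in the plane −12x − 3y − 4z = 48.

With n = (−12, −3, −4), the signed offset is (n·Q − 48)/|n|² = -845/169 = -5.
Q' = Q − 2t·n = (57, −13, 38) − (-10)·(−12, −3, −4) = (−63, −43, −2).

(-63, -43, -2)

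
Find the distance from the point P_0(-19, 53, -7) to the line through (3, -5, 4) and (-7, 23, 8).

A direction vector is d = (-10, 28, 4).
AP = (-22, 58, -11), and AP × d = (540, 198, -36).
|AP × d|² = 332100 and |d|² = 900, so the distance is √(332100/900) = √369 = 3√41.

3√41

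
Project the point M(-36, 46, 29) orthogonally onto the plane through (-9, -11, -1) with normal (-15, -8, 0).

(-657/17, 758/17, 29)

The perpendicular from M has direction n = (-15, -8, 0): r = (-36, 46, 29) + λ(-15, -8, 0).
Substitute into the plane: n·(M + λn) = 223 gives 172 + 289λ = 223, so λ = 3/17.
Foot = (-36, 46, 29) + (3/17)·(-15, -8, 0) = (-657/17, 758/17, 29).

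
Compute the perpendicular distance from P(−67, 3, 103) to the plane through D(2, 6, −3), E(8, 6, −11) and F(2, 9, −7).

30√41/41

DE = (6, 0, −8) and DF = (0, 3, −4), so a normal is n = DE × DF = (24, 24, 18).
Then n·(−67, 3, 103) − 138 = 180.
|n| = √(576 + 576 + 324) = 6√41, so the distance is |180|/(6√41) = 30√41/41.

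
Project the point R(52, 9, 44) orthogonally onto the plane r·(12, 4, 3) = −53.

(-8, -11, 29)

The perpendicular from R has direction n = (12, 4, 3): r = (52, 9, 44) + μ(12, 4, 3).
Substitute into the plane: n·(R + μn) = -53 gives 792 + 169μ = -53, so μ = -5.
Foot = (52, 9, 44) + (-5)·(12, 4, 3) = (−8, −11, 29).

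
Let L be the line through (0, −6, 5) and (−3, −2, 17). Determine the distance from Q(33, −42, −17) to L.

2√337

A direction vector is d = (−3, 4, 12).
AP = (33, −36, −22), and AP × d = (−344, −330, 24).
|AP × d|² = 227812 and |d|² = 169, so the distance is √(227812/169) = √1348 = 2√337.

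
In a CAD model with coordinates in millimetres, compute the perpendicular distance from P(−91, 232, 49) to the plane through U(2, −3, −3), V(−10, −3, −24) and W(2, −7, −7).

UV = (−12, 0, −21) and UW = (0, −4, −4), so a normal is n = UV × UW = (−84, −48, 48).
Then n·(−91, 232, 49) − (−168) = −972.
|n| = √(7056 + 2304 + 2304) = 108, so the distance is |-972|/108 = 9.

9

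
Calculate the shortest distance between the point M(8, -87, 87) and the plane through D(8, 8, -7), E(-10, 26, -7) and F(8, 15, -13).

DE = (-18, 18, 0) and DF = (0, 7, -6), so a normal is n = DE × DF = (-108, -108, -126).
d = |(-108)·8 + (-108)·(-87) + (-126)·87 − (-846)| / √(11664 + 11664 + 15876) = |-1584| / 198 = 8.

8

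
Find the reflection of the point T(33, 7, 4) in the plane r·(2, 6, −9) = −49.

With n = (2, 6, −9), the signed offset is (n·T − (-49))/|n|² = 121/121 = 1.
T' = T − 2t·n = (33, 7, 4) − 2·(2, 6, −9) = (29, −5, 22).

(29, -5, 22)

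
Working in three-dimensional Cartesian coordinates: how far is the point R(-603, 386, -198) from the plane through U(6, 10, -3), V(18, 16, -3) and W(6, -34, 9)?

9

UV = (12, 6, 0) and UW = (0, -44, 12), so a normal is n = UV × UW = (72, -144, -528).
Then n·(-603, 386, -198) - 576 = 4968.
|n| = √(5184 + 20736 + 278784) = 552, so the distance is |4968|/552 = 9.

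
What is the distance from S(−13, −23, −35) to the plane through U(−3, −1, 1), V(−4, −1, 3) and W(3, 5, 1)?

4

UV = (−1, 0, 2) and UW = (6, 6, 0), so a normal is n = UV × UW = (−12, 12, −6).
Then n·(−13, −23, −35) − 18 = 72.
|n| = √(144 + 144 + 36) = 18, so the distance is |72|/18 = 4.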